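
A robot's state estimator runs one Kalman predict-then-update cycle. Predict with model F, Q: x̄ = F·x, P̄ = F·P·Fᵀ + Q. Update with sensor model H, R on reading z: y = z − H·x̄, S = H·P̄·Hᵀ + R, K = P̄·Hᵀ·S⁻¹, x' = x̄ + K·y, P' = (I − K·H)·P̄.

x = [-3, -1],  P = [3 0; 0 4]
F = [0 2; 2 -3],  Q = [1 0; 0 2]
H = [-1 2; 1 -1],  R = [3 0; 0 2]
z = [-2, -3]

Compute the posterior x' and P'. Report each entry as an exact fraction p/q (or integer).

x' = [-4898/1251, -2917/1251]
P' = [3116/1251 1774/1251; 1774/1251 1670/1251]

x̄ = F·x = [-2, -3]
P̄ = F·P·Fᵀ + Q = [17 -24; -24 50]
y = z − H·x̄ = [2, -4]
S = H·P̄·Hᵀ + R = [316 -189; -189 117]
K = P̄·Hᵀ·S⁻¹ = [16/139 671/1251; 58/139 52/1251]
x' = x̄ + K·y = [-4898/1251, -2917/1251]
P' = (I − K·H)·P̄ = [3116/1251 1774/1251; 1774/1251 1670/1251]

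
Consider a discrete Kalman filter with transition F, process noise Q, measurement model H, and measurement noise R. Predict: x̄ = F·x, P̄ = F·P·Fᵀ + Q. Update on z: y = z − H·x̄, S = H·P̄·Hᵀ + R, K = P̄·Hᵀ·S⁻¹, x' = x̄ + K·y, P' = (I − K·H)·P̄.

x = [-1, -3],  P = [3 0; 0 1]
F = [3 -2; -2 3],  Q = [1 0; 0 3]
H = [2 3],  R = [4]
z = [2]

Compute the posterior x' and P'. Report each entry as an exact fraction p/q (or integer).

x' = [11/15, -1/5]
P' = [464/15 -104/5; -104/5 72/5]

x̄ = F·x = [3, -7]
P̄ = F·P·Fᵀ + Q = [32 -24; -24 24]
y = z − H·x̄ = [17]
S = H·P̄·Hᵀ + R = [60]
K = P̄·Hᵀ·S⁻¹ = [-2/15; 2/5]
x' = x̄ + K·y = [11/15, -1/5]
P' = (I − K·H)·P̄ = [464/15 -104/5; -104/5 72/5]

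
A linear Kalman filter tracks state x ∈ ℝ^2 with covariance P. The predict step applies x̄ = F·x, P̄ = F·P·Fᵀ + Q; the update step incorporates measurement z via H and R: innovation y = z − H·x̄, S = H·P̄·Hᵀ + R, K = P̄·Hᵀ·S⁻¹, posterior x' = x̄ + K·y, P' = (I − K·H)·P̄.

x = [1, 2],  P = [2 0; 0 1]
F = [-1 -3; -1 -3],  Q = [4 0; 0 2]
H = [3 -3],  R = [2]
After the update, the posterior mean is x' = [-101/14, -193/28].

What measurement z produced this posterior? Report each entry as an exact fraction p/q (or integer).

z = [-1]

x̄ = F·x = [-7, -7]
P̄ = F·P·Fᵀ + Q = [15 11; 11 13]
S = H·P̄·Hᵀ + R = [56]
K = P̄·Hᵀ·S⁻¹ = [3/14; -3/28]
x' − x̄ = [-3/14, 3/28] = K·y
y = (KᵀK)⁻¹·Kᵀ·(x' − x̄) = [-1]
z = y + H·x̄ = [-1] + [0] = [-1]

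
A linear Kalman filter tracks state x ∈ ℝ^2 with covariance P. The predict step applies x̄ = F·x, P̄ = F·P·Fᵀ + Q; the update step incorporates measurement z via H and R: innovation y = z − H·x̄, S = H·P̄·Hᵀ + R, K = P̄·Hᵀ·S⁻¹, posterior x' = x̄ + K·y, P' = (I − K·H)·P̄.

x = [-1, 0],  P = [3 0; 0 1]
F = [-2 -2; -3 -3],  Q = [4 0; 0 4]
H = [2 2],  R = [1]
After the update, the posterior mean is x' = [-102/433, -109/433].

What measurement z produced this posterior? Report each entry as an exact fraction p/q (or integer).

z = [-1]

x̄ = F·x = [2, 3]
P̄ = F·P·Fᵀ + Q = [20 24; 24 40]
S = H·P̄·Hᵀ + R = [433]
K = P̄·Hᵀ·S⁻¹ = [88/433; 128/433]
x' − x̄ = [-968/433, -1408/433] = K·y
y = (KᵀK)⁻¹·Kᵀ·(x' − x̄) = [-11]
z = y + H·x̄ = [-11] + [10] = [-1]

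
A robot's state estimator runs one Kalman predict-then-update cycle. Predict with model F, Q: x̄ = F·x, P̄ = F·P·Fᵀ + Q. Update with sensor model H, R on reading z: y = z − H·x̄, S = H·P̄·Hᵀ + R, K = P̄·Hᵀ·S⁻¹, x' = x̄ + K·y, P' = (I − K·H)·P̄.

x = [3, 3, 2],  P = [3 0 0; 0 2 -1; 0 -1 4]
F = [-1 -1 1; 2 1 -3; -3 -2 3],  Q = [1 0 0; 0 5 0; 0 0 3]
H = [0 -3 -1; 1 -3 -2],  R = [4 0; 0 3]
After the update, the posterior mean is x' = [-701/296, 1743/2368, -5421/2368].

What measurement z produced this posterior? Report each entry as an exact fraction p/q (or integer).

x̄ = F·x = [-4, 3, -9]
P̄ = F·P·Fᵀ + Q = [12 -24 30; -24 61 -67; 30 -67 86]
S = H·P̄·Hᵀ + R = [237 160; 160 128]
K = P̄·Hᵀ·S⁻¹ = [12/37 -129/592; -99/148 1259/4736; 165/148 -4417/4736]
x' − x̄ = [483/296, -5361/2368, 15891/2368] = K·y
y = (KᵀK)⁻¹·Kᵀ·(x' − x̄) = [1, -6]
z = y + H·x̄ = [1, -6] + [0, 5] = [1, -1]

z = [1, -1]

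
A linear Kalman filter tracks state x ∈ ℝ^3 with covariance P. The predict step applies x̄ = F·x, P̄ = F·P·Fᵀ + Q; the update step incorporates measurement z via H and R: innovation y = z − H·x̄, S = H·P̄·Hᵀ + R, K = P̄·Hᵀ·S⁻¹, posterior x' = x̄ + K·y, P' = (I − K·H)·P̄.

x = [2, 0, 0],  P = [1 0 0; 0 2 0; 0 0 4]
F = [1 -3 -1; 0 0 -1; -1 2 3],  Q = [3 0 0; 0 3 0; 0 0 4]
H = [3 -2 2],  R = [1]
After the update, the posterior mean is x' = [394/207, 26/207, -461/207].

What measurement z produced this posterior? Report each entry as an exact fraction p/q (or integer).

x̄ = F·x = [2, 0, -2]
P̄ = F·P·Fᵀ + Q = [26 4 -25; 4 7 -12; -25 -12 49]
S = H·P̄·Hᵀ + R = [207]
K = P̄·Hᵀ·S⁻¹ = [20/207; -26/207; 47/207]
x' − x̄ = [-20/207, 26/207, -47/207] = K·y
y = (KᵀK)⁻¹·Kᵀ·(x' − x̄) = [-1]
z = y + H·x̄ = [-1] + [2] = [1]

z = [1]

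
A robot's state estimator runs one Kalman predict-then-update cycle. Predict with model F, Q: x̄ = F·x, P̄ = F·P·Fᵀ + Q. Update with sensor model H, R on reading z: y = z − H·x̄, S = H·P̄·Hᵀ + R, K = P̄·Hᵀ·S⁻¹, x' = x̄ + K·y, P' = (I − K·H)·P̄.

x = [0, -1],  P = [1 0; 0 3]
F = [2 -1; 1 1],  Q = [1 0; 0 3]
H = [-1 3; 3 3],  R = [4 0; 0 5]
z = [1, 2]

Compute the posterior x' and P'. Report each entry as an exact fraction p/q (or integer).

x' = [2746/8793, 3121/8793]
P' = [4615/8793 -1175/8793; -1175/8793 2395/8793]

x̄ = F·x = [1, -1]
P̄ = F·P·Fᵀ + Q = [8 -1; -1 7]
y = z − H·x̄ = [5, 2]
S = H·P̄·Hᵀ + R = [81 33; 33 122]
K = P̄·Hᵀ·S⁻¹ = [-2035/8793 688/2931; 2090/8793 244/2931]
x' = x̄ + K·y = [2746/8793, 3121/8793]
P' = (I − K·H)·P̄ = [4615/8793 -1175/8793; -1175/8793 2395/8793]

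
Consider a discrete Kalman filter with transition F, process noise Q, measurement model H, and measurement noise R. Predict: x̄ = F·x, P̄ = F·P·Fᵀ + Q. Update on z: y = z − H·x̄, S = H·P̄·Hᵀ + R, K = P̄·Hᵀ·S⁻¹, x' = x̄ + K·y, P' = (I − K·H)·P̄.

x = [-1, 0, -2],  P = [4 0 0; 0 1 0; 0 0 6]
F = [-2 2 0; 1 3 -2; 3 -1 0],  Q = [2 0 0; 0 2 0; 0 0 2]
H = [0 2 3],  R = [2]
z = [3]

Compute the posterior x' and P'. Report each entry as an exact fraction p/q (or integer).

x' = [742/617, 2481/617, -1041/617]
P' = [6850/617 7376/617 -4972/617; 7376/617 13038/617 -8622/617; -4972/617 -8622/617 5838/617]

x̄ = F·x = [2, 3, -3]
P̄ = F·P·Fᵀ + Q = [22 -2 -26; -2 39 9; -26 9 39]
y = z − H·x̄ = [6]
S = H·P̄·Hᵀ + R = [617]
K = P̄·Hᵀ·S⁻¹ = [-82/617; 105/617; 135/617]
x' = x̄ + K·y = [742/617, 2481/617, -1041/617]
P' = (I − K·H)·P̄ = [6850/617 7376/617 -4972/617; 7376/617 13038/617 -8622/617; -4972/617 -8622/617 5838/617]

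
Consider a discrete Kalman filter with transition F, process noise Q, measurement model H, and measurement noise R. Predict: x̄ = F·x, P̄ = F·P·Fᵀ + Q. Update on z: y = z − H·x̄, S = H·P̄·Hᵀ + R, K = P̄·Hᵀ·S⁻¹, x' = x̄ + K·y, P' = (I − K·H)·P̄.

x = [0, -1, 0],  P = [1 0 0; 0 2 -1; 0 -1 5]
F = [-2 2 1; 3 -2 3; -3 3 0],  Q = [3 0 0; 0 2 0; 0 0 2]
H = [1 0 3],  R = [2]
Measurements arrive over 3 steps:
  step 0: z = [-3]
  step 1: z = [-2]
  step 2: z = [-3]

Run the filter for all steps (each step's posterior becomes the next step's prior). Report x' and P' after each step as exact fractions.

step 0: x̄ = F·x = [-2, 2, -3]
step 0: P̄ = F·P·Fᵀ + Q = [16 -3 15; -3 76 -30; 15 -30 29]
step 0: y = z − H·x̄ = [8]
step 0: S = H·P̄·Hᵀ + R = [369]
step 0: K = P̄·Hᵀ·S⁻¹ = [61/369; -31/123; 34/123]
step 0: x' = x̄ + K·y = [-250/369, -2/123, -97/123]
step 0: P' = (I − K·H)·P̄ = [2183/369 1522/123 -229/123; 1522/123 2155/41 -176/41; -229/123 -176/41 33/41]
step 1: x̄ = F·x = [197/369, -179/41, 244/123]
step 1: P̄ = F·P·Fᵀ + Q = [47600/369 -5378/41 23995/123; -5378/41 5832/41 -8400/41; 23995/123 -8400/41 12528/41]
step 1: y = z − H·x̄ = [-3131/369]
step 1: S = H·P̄·Hᵀ + R = [1495016/369]
step 1: K = P̄·Hᵀ·S⁻¹ = [263555/1495016; -137601/747508; 410241/1495016]
step 1: x' = x̄ + K·y = [-1438137/1495016, -2095953/747508, -515211/1495016]
step 1: P' = (I − K·H)·P̄ = [4611175/1495016 229131/747508 -1361355/1495016; 229131/747508 1852479/373754 -168111/747508; -1361355/1495016 -168111/747508 727279/1495016]
step 2: x̄ = F·x = [-6022749/1495016, 315471/186877, -8261307/1495016]
step 2: P̄ = F·P·Fᵀ + Q = [53731127/1495016 -5975385/186877 69702801/1495016; -5975385/186877 6838364/186877 -8732493/186877; 69702801/1495016 -8732493/186877 102931135/1495016]
step 2: y = z − H·x̄ = [13160811/747508]
step 2: S = H·P̄·Hᵀ + R = [350329545/373754]
step 2: K = P̄·Hᵀ·S⁻¹ = [26283953/140131818; -21448576/116776515; 21027567/77851010]
step 2: x' = x̄ + K·y = [-67844309/93421212, -60165349/38925505, -119960487/155702020]
step 2: P' = (I − K·H)·P̄ = [830731787/280263636 7392101/23355303 -26873925/31140404; 7392101/23355303 193528716/38925505 -8873073/38925505; -26873925/31140404 -8873073/38925505 72826631/155702020]

step 0: x' = [-250/369, -2/123, -97/123], P' = [2183/369 1522/123 -229/123; 1522/123 2155/41 -176/41; -229/123 -176/41 33/41]
step 1: x' = [-1438137/1495016, -2095953/747508, -515211/1495016], P' = [4611175/1495016 229131/747508 -1361355/1495016; 229131/747508 1852479/373754 -168111/747508; -1361355/1495016 -168111/747508 727279/1495016]
step 2: x' = [-67844309/93421212, -60165349/38925505, -119960487/155702020], P' = [830731787/280263636 7392101/23355303 -26873925/31140404; 7392101/23355303 193528716/38925505 -8873073/38925505; -26873925/31140404 -8873073/38925505 72826631/155702020]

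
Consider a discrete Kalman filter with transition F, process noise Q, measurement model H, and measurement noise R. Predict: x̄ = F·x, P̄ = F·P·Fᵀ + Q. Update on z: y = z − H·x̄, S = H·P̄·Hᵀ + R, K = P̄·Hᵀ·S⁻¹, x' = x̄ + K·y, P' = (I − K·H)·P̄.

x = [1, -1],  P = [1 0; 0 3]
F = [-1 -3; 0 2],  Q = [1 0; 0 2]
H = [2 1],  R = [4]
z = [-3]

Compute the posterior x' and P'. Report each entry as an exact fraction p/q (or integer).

x' = [-38/31, -7/31]
P' = [99/31 -118/31; -118/31 192/31]

x̄ = F·x = [2, -2]
P̄ = F·P·Fᵀ + Q = [29 -18; -18 14]
y = z − H·x̄ = [-5]
S = H·P̄·Hᵀ + R = [62]
K = P̄·Hᵀ·S⁻¹ = [20/31; -11/31]
x' = x̄ + K·y = [-38/31, -7/31]
P' = (I − K·H)·P̄ = [99/31 -118/31; -118/31 192/31]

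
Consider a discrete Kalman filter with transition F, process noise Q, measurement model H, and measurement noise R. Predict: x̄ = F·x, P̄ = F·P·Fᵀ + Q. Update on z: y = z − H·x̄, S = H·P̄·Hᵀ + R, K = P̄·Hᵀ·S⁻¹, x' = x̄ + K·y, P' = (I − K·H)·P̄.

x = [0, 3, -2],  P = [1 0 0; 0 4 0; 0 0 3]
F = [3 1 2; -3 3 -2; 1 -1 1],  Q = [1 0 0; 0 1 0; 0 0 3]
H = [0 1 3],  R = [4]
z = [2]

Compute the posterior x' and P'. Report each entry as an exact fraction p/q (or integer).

x' = [-11/35, 87/7, -127/35]
P' = [874/35 -57/7 103/35; -57/7 401/7 -135/7; 103/35 -135/7 241/35]

x̄ = F·x = [-1, 13, -5]
P̄ = F·P·Fᵀ + Q = [26 -9 5; -9 58 -21; 5 -21 11]
y = z − H·x̄ = [4]
S = H·P̄·Hᵀ + R = [35]
K = P̄·Hᵀ·S⁻¹ = [6/35; -1/7; 12/35]
x' = x̄ + K·y = [-11/35, 87/7, -127/35]
P' = (I − K·H)·P̄ = [874/35 -57/7 103/35; -57/7 401/7 -135/7; 103/35 -135/7 241/35]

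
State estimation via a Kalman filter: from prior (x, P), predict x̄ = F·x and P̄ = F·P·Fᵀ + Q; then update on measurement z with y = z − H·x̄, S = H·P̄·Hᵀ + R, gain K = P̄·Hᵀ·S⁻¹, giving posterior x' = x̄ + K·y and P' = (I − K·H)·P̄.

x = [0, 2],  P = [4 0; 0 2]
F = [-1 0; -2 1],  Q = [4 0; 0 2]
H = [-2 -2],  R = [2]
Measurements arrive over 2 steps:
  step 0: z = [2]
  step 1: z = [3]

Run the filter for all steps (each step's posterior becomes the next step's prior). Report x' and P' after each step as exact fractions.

step 0: x' = [-96/89, 10/89], P' = [200/89 -184/89; -184/89 212/89]
step 1: x' = [-1028/2463, -7568/7389], P' = [1884/821 -5272/2463; -5272/2463 18326/7389]

step 0: x̄ = F·x = [0, 2]
step 0: P̄ = F·P·Fᵀ + Q = [8 8; 8 20]
step 0: y = z − H·x̄ = [6]
step 0: S = H·P̄·Hᵀ + R = [178]
step 0: K = P̄·Hᵀ·S⁻¹ = [-16/89; -28/89]
step 0: x' = x̄ + K·y = [-96/89, 10/89]
step 0: P' = (I − K·H)·P̄ = [200/89 -184/89; -184/89 212/89]
step 1: x̄ = F·x = [96/89, 202/89]
step 1: P̄ = F·P·Fᵀ + Q = [556/89 584/89; 584/89 1926/89]
step 1: y = z − H·x̄ = [863/89]
step 1: S = H·P̄·Hᵀ + R = [14778/89]
step 1: K = P̄·Hᵀ·S⁻¹ = [-380/2463; -2510/7389]
step 1: x' = x̄ + K·y = [-1028/2463, -7568/7389]
step 1: P' = (I − K·H)·P̄ = [1884/821 -5272/2463; -5272/2463 18326/7389]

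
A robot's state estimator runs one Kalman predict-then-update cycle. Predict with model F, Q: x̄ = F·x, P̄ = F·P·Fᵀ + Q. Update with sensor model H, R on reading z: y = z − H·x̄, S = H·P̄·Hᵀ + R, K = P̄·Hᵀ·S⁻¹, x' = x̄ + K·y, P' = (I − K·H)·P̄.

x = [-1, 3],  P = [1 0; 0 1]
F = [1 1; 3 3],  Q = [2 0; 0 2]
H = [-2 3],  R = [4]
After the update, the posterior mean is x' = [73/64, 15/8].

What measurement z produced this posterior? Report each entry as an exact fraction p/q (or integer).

z = [3]

x̄ = F·x = [2, 6]
P̄ = F·P·Fᵀ + Q = [4 6; 6 20]
S = H·P̄·Hᵀ + R = [128]
K = P̄·Hᵀ·S⁻¹ = [5/64; 3/8]
x' − x̄ = [-55/64, -33/8] = K·y
y = (KᵀK)⁻¹·Kᵀ·(x' − x̄) = [-11]
z = y + H·x̄ = [-11] + [14] = [3]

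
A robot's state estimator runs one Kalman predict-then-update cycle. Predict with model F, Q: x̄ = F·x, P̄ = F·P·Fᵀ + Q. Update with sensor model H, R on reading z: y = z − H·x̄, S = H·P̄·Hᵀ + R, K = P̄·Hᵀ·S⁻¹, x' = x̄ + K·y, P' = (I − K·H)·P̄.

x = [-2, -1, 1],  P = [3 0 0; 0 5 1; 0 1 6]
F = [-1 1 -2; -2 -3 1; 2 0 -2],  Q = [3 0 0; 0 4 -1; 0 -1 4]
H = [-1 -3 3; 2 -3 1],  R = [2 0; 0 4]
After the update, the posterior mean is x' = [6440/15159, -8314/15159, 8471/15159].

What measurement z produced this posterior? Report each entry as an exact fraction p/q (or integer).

z = [3, 3]

x̄ = F·x = [-1, 8, -6]
P̄ = F·P·Fᵀ + Q = [31 -14 16; -14 61 -19; 16 -19 40]
S = H·P̄·Hᵀ + R = [1104 957; 957 1063]
K = P̄·Hᵀ·S⁻¹ = [-52123/257703 25339/85901; -1184/15159 -738/5053; 47690/257703 -3887/85901]
x' − x̄ = [21599/15159, -129586/15159, 99425/15159] = K·y
y = (KᵀK)⁻¹·Kᵀ·(x' − x̄) = [44, 35]
z = y + H·x̄ = [44, 35] + [-41, -32] = [3, 3]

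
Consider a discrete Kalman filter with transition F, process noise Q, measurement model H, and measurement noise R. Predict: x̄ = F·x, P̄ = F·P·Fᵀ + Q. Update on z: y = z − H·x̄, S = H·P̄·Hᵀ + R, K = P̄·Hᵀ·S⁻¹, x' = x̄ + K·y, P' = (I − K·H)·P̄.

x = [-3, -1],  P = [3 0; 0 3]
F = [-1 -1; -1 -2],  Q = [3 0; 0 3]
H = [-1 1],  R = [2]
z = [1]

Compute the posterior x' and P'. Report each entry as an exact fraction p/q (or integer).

x̄ = F·x = [4, 5]
P̄ = F·P·Fᵀ + Q = [9 9; 9 18]
y = z − H·x̄ = [0]
S = H·P̄·Hᵀ + R = [11]
K = P̄·Hᵀ·S⁻¹ = [0; 9/11]
x' = x̄ + K·y = [4, 5]
P' = (I − K·H)·P̄ = [9 9; 9 117/11]

x' = [4, 5]
P' = [9 9; 9 117/11]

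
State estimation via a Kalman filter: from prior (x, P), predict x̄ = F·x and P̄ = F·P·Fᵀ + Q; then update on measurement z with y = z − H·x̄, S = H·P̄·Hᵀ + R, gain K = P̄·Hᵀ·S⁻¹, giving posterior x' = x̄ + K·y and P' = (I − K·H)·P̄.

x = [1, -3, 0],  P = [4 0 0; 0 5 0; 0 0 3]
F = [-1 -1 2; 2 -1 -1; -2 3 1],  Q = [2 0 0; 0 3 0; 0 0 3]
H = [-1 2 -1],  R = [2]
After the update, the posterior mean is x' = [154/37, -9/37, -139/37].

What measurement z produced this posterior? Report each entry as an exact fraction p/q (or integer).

x̄ = F·x = [2, 5, -11]
P̄ = F·P·Fᵀ + Q = [23 -9 -1; -9 27 -34; -1 -34 67]
S = H·P̄·Hᵀ + R = [370]
K = P̄·Hᵀ·S⁻¹ = [-4/37; 97/370; -67/185]
x' − x̄ = [80/37, -194/37, 268/37] = K·y
y = (KᵀK)⁻¹·Kᵀ·(x' − x̄) = [-20]
z = y + H·x̄ = [-20] + [19] = [-1]

z = [-1]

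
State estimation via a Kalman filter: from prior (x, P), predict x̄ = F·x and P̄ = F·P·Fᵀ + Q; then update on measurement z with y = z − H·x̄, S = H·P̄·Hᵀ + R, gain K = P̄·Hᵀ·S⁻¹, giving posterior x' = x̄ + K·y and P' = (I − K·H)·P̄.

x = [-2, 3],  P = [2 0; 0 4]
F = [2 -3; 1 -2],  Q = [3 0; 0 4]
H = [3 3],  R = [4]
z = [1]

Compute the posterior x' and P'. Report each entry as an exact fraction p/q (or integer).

x' = [-277/1129, 568/1129]
P' = [2438/1129 -2138/1129; -2138/1129 2338/1129]

x̄ = F·x = [-13, -8]
P̄ = F·P·Fᵀ + Q = [47 28; 28 22]
y = z − H·x̄ = [64]
S = H·P̄·Hᵀ + R = [1129]
K = P̄·Hᵀ·S⁻¹ = [225/1129; 150/1129]
x' = x̄ + K·y = [-277/1129, 568/1129]
P' = (I − K·H)·P̄ = [2438/1129 -2138/1129; -2138/1129 2338/1129]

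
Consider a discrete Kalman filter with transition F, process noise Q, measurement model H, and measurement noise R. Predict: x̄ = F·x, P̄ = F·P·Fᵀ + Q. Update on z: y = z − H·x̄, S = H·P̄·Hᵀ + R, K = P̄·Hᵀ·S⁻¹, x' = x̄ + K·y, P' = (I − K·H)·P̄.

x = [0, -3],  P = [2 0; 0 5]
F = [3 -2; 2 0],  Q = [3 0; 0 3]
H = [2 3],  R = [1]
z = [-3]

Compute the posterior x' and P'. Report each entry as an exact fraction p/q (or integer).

x' = [113/68, -285/136]
P' = [701/102 -305/68; -305/68 413/136]

x̄ = F·x = [6, 0]
P̄ = F·P·Fᵀ + Q = [41 12; 12 11]
y = z − H·x̄ = [-15]
S = H·P̄·Hᵀ + R = [408]
K = P̄·Hᵀ·S⁻¹ = [59/204; 19/136]
x' = x̄ + K·y = [113/68, -285/136]
P' = (I − K·H)·P̄ = [701/102 -305/68; -305/68 413/136]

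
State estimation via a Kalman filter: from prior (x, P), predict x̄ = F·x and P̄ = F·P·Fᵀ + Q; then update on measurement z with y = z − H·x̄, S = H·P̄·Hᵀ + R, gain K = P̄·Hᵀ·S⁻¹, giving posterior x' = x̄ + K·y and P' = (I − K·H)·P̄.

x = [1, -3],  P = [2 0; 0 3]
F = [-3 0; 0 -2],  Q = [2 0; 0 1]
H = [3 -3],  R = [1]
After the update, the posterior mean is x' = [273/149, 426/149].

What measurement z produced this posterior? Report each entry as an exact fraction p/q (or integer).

z = [-3]

x̄ = F·x = [-3, 6]
P̄ = F·P·Fᵀ + Q = [20 0; 0 13]
S = H·P̄·Hᵀ + R = [298]
K = P̄·Hᵀ·S⁻¹ = [30/149; -39/298]
x' − x̄ = [720/149, -468/149] = K·y
y = (KᵀK)⁻¹·Kᵀ·(x' − x̄) = [24]
z = y + H·x̄ = [24] + [-27] = [-3]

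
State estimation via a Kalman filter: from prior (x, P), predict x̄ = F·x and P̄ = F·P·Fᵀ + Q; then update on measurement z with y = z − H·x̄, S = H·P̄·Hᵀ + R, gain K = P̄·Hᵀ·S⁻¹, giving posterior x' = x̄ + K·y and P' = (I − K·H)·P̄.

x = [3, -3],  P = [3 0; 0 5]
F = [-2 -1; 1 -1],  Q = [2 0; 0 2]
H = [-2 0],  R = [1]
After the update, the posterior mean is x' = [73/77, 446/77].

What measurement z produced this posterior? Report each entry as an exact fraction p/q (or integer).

z = [-2]

x̄ = F·x = [-3, 6]
P̄ = F·P·Fᵀ + Q = [19 -1; -1 10]
S = H·P̄·Hᵀ + R = [77]
K = P̄·Hᵀ·S⁻¹ = [-38/77; 2/77]
x' − x̄ = [304/77, -16/77] = K·y
y = (KᵀK)⁻¹·Kᵀ·(x' − x̄) = [-8]
z = y + H·x̄ = [-8] + [6] = [-2]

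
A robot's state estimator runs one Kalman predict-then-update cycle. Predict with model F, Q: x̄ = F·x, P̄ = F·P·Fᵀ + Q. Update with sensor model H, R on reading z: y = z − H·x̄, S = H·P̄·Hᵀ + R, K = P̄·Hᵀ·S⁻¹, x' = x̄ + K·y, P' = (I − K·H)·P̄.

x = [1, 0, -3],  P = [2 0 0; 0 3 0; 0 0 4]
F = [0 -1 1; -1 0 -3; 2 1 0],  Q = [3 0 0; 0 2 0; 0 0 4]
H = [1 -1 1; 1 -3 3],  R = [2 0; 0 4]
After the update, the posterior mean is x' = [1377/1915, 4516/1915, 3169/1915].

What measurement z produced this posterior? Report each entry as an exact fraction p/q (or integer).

z = [1, -2]

x̄ = F·x = [-3, 8, 2]
P̄ = F·P·Fᵀ + Q = [10 -12 -3; -12 40 -4; -3 -4 15]
S = H·P̄·Hᵀ + R = [93 235; 235 635]
K = P̄·Hᵀ·S⁻¹ = [337/383 -512/1915; -172/383 -116/1915; -253/383 631/1915]
x' − x̄ = [7122/1915, -10804/1915, -661/1915] = K·y
y = (KᵀK)⁻¹·Kᵀ·(x' − x̄) = [10, 19]
z = y + H·x̄ = [10, 19] + [-9, -21] = [1, -2]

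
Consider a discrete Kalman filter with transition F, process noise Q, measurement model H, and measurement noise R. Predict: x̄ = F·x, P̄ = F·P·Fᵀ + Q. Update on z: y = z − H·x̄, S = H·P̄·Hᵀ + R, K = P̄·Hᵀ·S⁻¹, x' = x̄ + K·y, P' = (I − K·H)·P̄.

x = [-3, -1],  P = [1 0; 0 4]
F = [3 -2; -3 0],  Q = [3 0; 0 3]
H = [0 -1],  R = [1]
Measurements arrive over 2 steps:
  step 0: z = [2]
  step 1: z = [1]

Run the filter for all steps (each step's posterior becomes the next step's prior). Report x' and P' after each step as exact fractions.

step 0: x' = [8/13, -15/13], P' = [283/13 -9/13; -9/13 12/13]
step 1: x' = [8595/2599, -2610/2599], P' = [27789/2599 -2601/2599; -2601/2599 2586/2599]

step 0: x̄ = F·x = [-7, 9]
step 0: P̄ = F·P·Fᵀ + Q = [28 -9; -9 12]
step 0: y = z − H·x̄ = [11]
step 0: S = H·P̄·Hᵀ + R = [13]
step 0: K = P̄·Hᵀ·S⁻¹ = [9/13; -12/13]
step 0: x' = x̄ + K·y = [8/13, -15/13]
step 0: P' = (I − K·H)·P̄ = [283/13 -9/13; -9/13 12/13]
step 1: x̄ = F·x = [54/13, -24/13]
step 1: P̄ = F·P·Fᵀ + Q = [2742/13 -2601/13; -2601/13 2586/13]
step 1: y = z − H·x̄ = [-11/13]
step 1: S = H·P̄·Hᵀ + R = [2599/13]
step 1: K = P̄·Hᵀ·S⁻¹ = [2601/2599; -2586/2599]
step 1: x' = x̄ + K·y = [8595/2599, -2610/2599]
step 1: P' = (I − K·H)·P̄ = [27789/2599 -2601/2599; -2601/2599 2586/2599]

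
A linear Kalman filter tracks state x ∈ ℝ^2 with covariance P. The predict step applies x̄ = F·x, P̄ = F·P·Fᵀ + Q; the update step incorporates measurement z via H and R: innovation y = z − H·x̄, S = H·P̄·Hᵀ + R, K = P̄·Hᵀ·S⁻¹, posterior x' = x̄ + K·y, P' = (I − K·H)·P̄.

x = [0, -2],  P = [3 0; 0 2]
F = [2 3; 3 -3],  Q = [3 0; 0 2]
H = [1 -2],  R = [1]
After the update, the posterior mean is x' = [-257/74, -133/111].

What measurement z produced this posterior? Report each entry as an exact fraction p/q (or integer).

x̄ = F·x = [-6, 6]
P̄ = F·P·Fᵀ + Q = [33 0; 0 47]
S = H·P̄·Hᵀ + R = [222]
K = P̄·Hᵀ·S⁻¹ = [11/74; -47/111]
x' − x̄ = [187/74, -799/111] = K·y
y = (KᵀK)⁻¹·Kᵀ·(x' − x̄) = [17]
z = y + H·x̄ = [17] + [-18] = [-1]

z = [-1]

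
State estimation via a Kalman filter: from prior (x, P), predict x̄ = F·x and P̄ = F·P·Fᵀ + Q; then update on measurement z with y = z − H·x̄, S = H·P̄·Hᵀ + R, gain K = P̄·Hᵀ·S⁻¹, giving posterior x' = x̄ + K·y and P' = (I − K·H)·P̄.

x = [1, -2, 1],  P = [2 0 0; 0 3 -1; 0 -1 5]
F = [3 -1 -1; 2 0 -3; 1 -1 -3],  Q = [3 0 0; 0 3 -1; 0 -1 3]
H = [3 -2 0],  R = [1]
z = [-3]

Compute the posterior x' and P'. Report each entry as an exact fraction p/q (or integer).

x̄ = F·x = [4, -1, 0]
P̄ = F·P·Fᵀ + Q = [27 24 20; 24 56 45; 20 45 47]
y = z − H·x̄ = [-17]
S = H·P̄·Hᵀ + R = [180]
K = P̄·Hᵀ·S⁻¹ = [11/60; -2/9; -1/6]
x' = x̄ + K·y = [53/60, 25/9, 17/6]
P' = (I − K·H)·P̄ = [419/20 94/3 51/2; 94/3 424/9 115/3; 51/2 115/3 42]

x' = [53/60, 25/9, 17/6]
P' = [419/20 94/3 51/2; 94/3 424/9 115/3; 51/2 115/3 42]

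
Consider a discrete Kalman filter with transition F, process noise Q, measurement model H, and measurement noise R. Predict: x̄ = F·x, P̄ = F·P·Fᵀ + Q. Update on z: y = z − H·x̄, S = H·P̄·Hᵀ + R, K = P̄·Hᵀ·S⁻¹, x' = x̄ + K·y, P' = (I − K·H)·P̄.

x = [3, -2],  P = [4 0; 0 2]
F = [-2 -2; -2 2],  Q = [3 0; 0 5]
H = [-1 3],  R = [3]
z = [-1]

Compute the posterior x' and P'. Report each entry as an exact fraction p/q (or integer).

x' = [-7/3, -11/9]
P' = [728/27 727/81; 727/81 806/243]

x̄ = F·x = [-2, -10]
P̄ = F·P·Fᵀ + Q = [27 8; 8 29]
y = z − H·x̄ = [27]
S = H·P̄·Hᵀ + R = [243]
K = P̄·Hᵀ·S⁻¹ = [-1/81; 79/243]
x' = x̄ + K·y = [-7/3, -11/9]
P' = (I − K·H)·P̄ = [728/27 727/81; 727/81 806/243]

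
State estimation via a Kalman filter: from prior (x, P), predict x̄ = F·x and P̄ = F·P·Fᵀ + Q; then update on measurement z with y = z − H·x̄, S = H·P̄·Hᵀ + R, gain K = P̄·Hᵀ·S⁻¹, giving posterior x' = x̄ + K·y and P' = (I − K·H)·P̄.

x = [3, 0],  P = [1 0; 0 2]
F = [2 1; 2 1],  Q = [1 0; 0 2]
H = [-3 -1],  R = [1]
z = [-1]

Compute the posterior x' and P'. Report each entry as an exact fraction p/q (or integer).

x' = [1/4, 25/54]
P' = [1/4 -1/2; -1/2 47/27]

x̄ = F·x = [6, 6]
P̄ = F·P·Fᵀ + Q = [7 6; 6 8]
y = z − H·x̄ = [23]
S = H·P̄·Hᵀ + R = [108]
K = P̄·Hᵀ·S⁻¹ = [-1/4; -13/54]
x' = x̄ + K·y = [1/4, 25/54]
P' = (I − K·H)·P̄ = [1/4 -1/2; -1/2 47/27]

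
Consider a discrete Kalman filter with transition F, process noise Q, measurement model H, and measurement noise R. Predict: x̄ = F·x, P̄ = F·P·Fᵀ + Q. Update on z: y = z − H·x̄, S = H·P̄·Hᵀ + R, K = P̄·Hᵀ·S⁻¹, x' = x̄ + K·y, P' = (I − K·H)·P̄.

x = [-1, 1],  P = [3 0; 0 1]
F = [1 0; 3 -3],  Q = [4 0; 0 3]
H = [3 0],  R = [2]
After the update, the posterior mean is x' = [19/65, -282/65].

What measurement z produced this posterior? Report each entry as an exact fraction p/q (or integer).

z = [1]

x̄ = F·x = [-1, -6]
P̄ = F·P·Fᵀ + Q = [7 9; 9 39]
S = H·P̄·Hᵀ + R = [65]
K = P̄·Hᵀ·S⁻¹ = [21/65; 27/65]
x' − x̄ = [84/65, 108/65] = K·y
y = (KᵀK)⁻¹·Kᵀ·(x' − x̄) = [4]
z = y + H·x̄ = [4] + [-3] = [1]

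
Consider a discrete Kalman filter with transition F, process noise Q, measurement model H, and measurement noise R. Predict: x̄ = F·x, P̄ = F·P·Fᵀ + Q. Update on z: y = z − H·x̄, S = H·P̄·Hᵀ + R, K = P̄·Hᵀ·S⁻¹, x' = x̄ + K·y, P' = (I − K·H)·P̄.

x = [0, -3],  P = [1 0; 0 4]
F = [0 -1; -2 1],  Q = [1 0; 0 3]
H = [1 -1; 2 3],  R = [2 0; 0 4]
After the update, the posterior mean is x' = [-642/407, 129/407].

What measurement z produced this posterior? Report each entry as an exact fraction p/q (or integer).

x̄ = F·x = [3, -3]
P̄ = F·P·Fᵀ + Q = [5 -4; -4 11]
S = H·P̄·Hᵀ + R = [26 -27; -27 75]
K = P̄·Hᵀ·S⁻¹ = [207/407 191/1221; -150/407 245/1221]
x' − x̄ = [-1863/407, 1350/407] = K·y
y = (KᵀK)⁻¹·Kᵀ·(x' − x̄) = [-9, 0]
z = y + H·x̄ = [-9, 0] + [6, -3] = [-3, -3]

z = [-3, -3]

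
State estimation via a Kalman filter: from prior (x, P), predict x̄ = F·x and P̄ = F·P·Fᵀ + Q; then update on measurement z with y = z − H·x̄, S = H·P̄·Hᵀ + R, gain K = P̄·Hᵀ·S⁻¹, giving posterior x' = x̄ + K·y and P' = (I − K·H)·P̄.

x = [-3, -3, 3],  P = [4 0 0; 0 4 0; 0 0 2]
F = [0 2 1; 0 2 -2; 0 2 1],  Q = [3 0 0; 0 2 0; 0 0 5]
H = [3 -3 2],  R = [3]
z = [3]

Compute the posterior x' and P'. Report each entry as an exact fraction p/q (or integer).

x̄ = F·x = [-3, -12, -3]
P̄ = F·P·Fᵀ + Q = [21 12 18; 12 26 12; 18 12 23]
y = z − H·x̄ = [-18]
S = H·P̄·Hᵀ + R = [374]
K = P̄·Hᵀ·S⁻¹ = [63/374; -9/187; 32/187]
x' = x̄ + K·y = [-1128/187, -2082/187, -1137/187]
P' = (I − K·H)·P̄ = [3885/374 2811/187 1350/187; 2811/187 4700/187 2820/187; 1350/187 2820/187 2253/187]

x' = [-1128/187, -2082/187, -1137/187]
P' = [3885/374 2811/187 1350/187; 2811/187 4700/187 2820/187; 1350/187 2820/187 2253/187]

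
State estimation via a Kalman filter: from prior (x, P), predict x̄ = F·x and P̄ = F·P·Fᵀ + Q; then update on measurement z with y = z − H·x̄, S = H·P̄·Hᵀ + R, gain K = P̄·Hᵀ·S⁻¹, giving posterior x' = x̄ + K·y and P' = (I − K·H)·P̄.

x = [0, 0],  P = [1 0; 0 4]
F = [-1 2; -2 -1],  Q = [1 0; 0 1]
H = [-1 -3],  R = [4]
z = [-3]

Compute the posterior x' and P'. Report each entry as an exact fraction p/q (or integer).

x' = [0, 63/67]
P' = [18 -6; -6 162/67]

x̄ = F·x = [0, 0]
P̄ = F·P·Fᵀ + Q = [18 -6; -6 9]
y = z − H·x̄ = [-3]
S = H·P̄·Hᵀ + R = [67]
K = P̄·Hᵀ·S⁻¹ = [0; -21/67]
x' = x̄ + K·y = [0, 63/67]
P' = (I − K·H)·P̄ = [18 -6; -6 162/67]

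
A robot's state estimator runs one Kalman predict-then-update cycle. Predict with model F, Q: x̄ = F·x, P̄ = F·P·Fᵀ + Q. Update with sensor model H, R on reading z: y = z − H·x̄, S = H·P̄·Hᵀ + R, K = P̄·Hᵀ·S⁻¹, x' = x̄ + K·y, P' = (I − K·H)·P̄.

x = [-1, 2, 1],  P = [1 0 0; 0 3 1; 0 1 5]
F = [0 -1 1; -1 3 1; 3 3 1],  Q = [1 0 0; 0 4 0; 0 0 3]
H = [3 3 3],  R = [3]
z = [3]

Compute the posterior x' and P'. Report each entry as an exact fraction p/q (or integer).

x̄ = F·x = [-1, 8, 4]
P̄ = F·P·Fᵀ + Q = [7 -2 -2; -2 43 35; -2 35 50]
y = z − H·x̄ = [-30]
S = H·P̄·Hᵀ + R = [1461]
K = P̄·Hᵀ·S⁻¹ = [3/487; 76/487; 83/487]
x' = x̄ + K·y = [-577/487, 1616/487, -542/487]
P' = (I − K·H)·P̄ = [3382/487 -1658/487 -1721/487; -1658/487 3613/487 -1879/487; -1721/487 -1879/487 3683/487]

x' = [-577/487, 1616/487, -542/487]
P' = [3382/487 -1658/487 -1721/487; -1658/487 3613/487 -1879/487; -1721/487 -1879/487 3683/487]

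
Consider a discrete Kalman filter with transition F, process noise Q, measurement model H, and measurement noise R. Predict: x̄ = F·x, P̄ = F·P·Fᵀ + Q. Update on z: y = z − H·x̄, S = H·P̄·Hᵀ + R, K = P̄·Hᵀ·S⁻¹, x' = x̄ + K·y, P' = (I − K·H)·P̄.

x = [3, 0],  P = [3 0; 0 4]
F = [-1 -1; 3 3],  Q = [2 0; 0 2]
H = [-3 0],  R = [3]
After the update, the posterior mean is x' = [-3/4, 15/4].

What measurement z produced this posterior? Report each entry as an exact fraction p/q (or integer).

x̄ = F·x = [-3, 9]
P̄ = F·P·Fᵀ + Q = [9 -21; -21 65]
S = H·P̄·Hᵀ + R = [84]
K = P̄·Hᵀ·S⁻¹ = [-9/28; 3/4]
x' − x̄ = [9/4, -21/4] = K·y
y = (KᵀK)⁻¹·Kᵀ·(x' − x̄) = [-7]
z = y + H·x̄ = [-7] + [9] = [2]

z = [2]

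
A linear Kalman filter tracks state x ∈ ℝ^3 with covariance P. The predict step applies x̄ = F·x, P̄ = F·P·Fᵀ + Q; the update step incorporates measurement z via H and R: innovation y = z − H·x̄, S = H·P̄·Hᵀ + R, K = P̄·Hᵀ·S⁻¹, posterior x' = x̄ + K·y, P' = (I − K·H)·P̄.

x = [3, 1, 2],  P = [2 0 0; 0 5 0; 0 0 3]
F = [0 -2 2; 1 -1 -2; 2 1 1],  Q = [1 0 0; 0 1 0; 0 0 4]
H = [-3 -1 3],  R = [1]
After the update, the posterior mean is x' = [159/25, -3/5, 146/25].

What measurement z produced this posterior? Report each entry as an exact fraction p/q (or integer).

x̄ = F·x = [2, -2, 9]
P̄ = F·P·Fᵀ + Q = [33 -2 -4; -2 20 -7; -4 -7 20]
S = H·P̄·Hᵀ + R = [600]
K = P̄·Hᵀ·S⁻¹ = [-109/600; -7/120; 79/600]
x' − x̄ = [109/25, 7/5, -79/25] = K·y
y = (KᵀK)⁻¹·Kᵀ·(x' − x̄) = [-24]
z = y + H·x̄ = [-24] + [23] = [-1]

z = [-1]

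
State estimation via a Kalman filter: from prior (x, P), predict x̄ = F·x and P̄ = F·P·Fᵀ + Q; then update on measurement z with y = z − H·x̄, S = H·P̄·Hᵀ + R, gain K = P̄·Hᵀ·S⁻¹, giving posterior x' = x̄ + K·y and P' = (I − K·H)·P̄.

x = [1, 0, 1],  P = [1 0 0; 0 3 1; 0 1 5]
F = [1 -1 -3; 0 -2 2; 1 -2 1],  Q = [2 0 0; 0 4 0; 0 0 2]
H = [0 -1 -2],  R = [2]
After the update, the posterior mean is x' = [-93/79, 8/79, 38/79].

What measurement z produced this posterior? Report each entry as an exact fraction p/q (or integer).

z = [-1]

x̄ = F·x = [-2, 2, 2]
P̄ = F·P·Fᵀ + Q = [57 -20 -3; -20 28 16; -3 16 16]
S = H·P̄·Hᵀ + R = [158]
K = P̄·Hᵀ·S⁻¹ = [13/79; -30/79; -24/79]
x' − x̄ = [65/79, -150/79, -120/79] = K·y
y = (KᵀK)⁻¹·Kᵀ·(x' − x̄) = [5]
z = y + H·x̄ = [5] + [-6] = [-1]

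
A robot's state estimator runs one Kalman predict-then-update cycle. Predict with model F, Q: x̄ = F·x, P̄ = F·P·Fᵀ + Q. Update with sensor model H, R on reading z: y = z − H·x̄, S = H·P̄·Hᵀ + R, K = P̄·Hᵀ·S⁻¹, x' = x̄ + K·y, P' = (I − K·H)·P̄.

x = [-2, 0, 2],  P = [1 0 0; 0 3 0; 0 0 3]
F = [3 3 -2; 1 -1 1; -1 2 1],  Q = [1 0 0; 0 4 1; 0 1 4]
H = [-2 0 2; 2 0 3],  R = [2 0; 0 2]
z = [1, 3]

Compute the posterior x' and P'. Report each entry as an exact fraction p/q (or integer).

x̄ = F·x = [-10, 0, 4]
P̄ = F·P·Fᵀ + Q = [49 -12 9; -12 11 -3; 9 -3 20]
y = z − H·x̄ = [-27, 11]
S = H·P̄·Hᵀ + R = [206 -94; -94 486]
K = P̄·Hᵀ·S⁻¹ = [-2713/9128 1823/9128; 2823/45640 -2553/45640; 2253/11410 2267/11410]
x' = x̄ + K·y = [253/1141, -13038/5705, 4873/5705]
P' = (I − K·H)·P̄ = [2357/9128 -543/9128 -89/2282; -543/9128 366977/45640 27/11410; -89/2282 27/11410 904/5705]

x' = [253/1141, -13038/5705, 4873/5705]
P' = [2357/9128 -543/9128 -89/2282; -543/9128 366977/45640 27/11410; -89/2282 27/11410 904/5705]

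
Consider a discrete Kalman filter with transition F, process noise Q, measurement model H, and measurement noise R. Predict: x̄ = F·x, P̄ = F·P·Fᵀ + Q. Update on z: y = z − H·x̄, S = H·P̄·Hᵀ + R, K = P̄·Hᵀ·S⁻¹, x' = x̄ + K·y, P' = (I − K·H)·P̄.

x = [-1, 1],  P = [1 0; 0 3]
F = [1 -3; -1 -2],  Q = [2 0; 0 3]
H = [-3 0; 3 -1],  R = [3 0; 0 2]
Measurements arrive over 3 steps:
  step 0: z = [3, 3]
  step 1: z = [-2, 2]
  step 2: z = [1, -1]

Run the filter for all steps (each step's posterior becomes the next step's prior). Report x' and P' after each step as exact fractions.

step 0: x̄ = F·x = [-4, -1]
step 0: P̄ = F·P·Fᵀ + Q = [30 17; 17 16]
step 0: y = z − H·x̄ = [-9, 14]
step 0: S = H·P̄·Hᵀ + R = [273 -219; -219 186]
step 0: K = P̄·Hᵀ·S⁻¹ = [-251/939 73/939; -607/939 -538/939]
step 0: x' = x̄ + K·y = [-475/939, -3008/939]
step 0: P' = (I − K·H)·P̄ = [251/939 607/939; 607/939 2897/939]
step 1: x̄ = F·x = [8549/939, 6491/939]
step 1: P̄ = F·P·Fᵀ + Q = [24560/939 17738/939; 17738/939 17084/939]
step 1: y = z − H·x̄ = [7923/313, -17278/939]
step 1: S = H·P̄·Hᵀ + R = [74619/313 -55942/313; -55942/313 133574/939]
step 1: K = P̄·Hᵀ·S⁻¹ = [-80442/308113 27971/308113; -185384/308113 -149581/308113]
step 1: x' = x̄ + K·y = [254259/308113, 189595/308113]
step 1: P' = (I − K·H)·P̄ = [80442/308113 185384/308113; 185384/308113 855314/308113]
step 2: x̄ = F·x = [-314526/308113, -633449/308113]
step 2: P̄ = F·P·Fᵀ + Q = [7282190/308113 5236826/308113; 5236826/308113 5167573/308113]
step 2: y = z − H·x̄ = [-635465/308113, 2016/308113]
step 2: S = H·P̄·Hᵀ + R = [66464049/308113 -49829232/308113; -49829232/308113 39902553/308113]
step 2: K = P̄·Hᵀ·S⁻¹ = [-47691518/182977107 16609744/182977107; -109855066/182977107 -88838509/182977107]
step 2: x' = x̄ + K·y = [-88315916/182977107, -150193969/182977107]
step 2: P' = (I − K·H)·P̄ = [47691518/182977107 109855066/182977107; 109855066/182977107 507242216/182977107]

step 0: x' = [-475/939, -3008/939], P' = [251/939 607/939; 607/939 2897/939]
step 1: x' = [254259/308113, 189595/308113], P' = [80442/308113 185384/308113; 185384/308113 855314/308113]
step 2: x' = [-88315916/182977107, -150193969/182977107], P' = [47691518/182977107 109855066/182977107; 109855066/182977107 507242216/182977107]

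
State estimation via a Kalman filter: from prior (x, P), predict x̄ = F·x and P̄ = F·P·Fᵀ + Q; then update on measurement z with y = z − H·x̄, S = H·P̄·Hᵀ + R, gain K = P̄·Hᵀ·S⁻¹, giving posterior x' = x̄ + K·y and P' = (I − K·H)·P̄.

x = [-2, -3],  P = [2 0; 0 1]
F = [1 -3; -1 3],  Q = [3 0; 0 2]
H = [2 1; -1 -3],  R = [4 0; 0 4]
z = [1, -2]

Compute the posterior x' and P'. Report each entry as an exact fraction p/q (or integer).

x' = [1313/1901, 291/1901]
P' = [2664/1901 -1396/1901; -1396/1901 1428/1901]

x̄ = F·x = [7, -7]
P̄ = F·P·Fᵀ + Q = [14 -11; -11 13]
y = z − H·x̄ = [-6, -16]
S = H·P̄·Hᵀ + R = [29 10; 10 69]
K = P̄·Hᵀ·S⁻¹ = [983/1901 381/1901; -341/1901 -722/1901]
x' = x̄ + K·y = [1313/1901, 291/1901]
P' = (I − K·H)·P̄ = [2664/1901 -1396/1901; -1396/1901 1428/1901]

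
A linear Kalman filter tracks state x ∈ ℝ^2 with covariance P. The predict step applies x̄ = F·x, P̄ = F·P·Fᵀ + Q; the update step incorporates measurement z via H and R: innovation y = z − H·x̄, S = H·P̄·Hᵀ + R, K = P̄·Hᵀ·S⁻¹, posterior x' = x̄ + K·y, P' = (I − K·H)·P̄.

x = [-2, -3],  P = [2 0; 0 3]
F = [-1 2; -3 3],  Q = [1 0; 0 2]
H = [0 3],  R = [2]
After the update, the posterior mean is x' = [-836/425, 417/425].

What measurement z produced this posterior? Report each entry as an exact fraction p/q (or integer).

x̄ = F·x = [-4, -3]
P̄ = F·P·Fᵀ + Q = [15 24; 24 47]
S = H·P̄·Hᵀ + R = [425]
K = P̄·Hᵀ·S⁻¹ = [72/425; 141/425]
x' − x̄ = [864/425, 1692/425] = K·y
y = (KᵀK)⁻¹·Kᵀ·(x' − x̄) = [12]
z = y + H·x̄ = [12] + [-9] = [3]

z = [3]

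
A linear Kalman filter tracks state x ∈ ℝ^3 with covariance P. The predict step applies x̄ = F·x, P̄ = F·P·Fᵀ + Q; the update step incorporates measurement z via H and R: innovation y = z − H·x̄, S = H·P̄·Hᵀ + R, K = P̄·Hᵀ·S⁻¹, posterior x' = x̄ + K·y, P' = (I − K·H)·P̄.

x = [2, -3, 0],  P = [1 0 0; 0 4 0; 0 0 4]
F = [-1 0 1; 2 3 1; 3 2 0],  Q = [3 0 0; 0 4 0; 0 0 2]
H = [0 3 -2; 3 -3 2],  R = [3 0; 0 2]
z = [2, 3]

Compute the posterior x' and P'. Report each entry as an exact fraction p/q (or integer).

x̄ = F·x = [-2, -5, 0]
P̄ = F·P·Fᵀ + Q = [8 2 -3; 2 48 30; -3 30 27]
y = z − H·x̄ = [17, -6]
S = H·P̄·Hᵀ + R = [183 -144; -144 182]
K = P̄·Hᵀ·S⁻¹ = [652/2095 654/2095; 676/2095 -363/2095; 12/2095 -1017/4190]
x' = x̄ + K·y = [594/419, 639/419, 651/419]
P' = (I − K·H)·P̄ = [1088/2095 434/2095 -327/2095; 434/2095 15462/2095 22179/2095; -327/2095 22179/2095 66501/4190]

x' = [594/419, 639/419, 651/419]
P' = [1088/2095 434/2095 -327/2095; 434/2095 15462/2095 22179/2095; -327/2095 22179/2095 66501/4190]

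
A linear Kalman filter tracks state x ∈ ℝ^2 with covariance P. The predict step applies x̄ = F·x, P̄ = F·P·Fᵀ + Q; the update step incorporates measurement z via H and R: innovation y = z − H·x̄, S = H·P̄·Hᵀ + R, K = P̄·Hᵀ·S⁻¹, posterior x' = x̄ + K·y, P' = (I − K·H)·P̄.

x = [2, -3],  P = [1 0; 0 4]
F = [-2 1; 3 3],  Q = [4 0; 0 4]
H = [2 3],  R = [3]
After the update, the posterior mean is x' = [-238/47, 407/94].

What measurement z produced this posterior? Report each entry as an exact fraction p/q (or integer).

x̄ = F·x = [-7, -3]
P̄ = F·P·Fᵀ + Q = [12 6; 6 49]
S = H·P̄·Hᵀ + R = [564]
K = P̄·Hᵀ·S⁻¹ = [7/94; 53/188]
x' − x̄ = [91/47, 689/94] = K·y
y = (KᵀK)⁻¹·Kᵀ·(x' − x̄) = [26]
z = y + H·x̄ = [26] + [-23] = [3]

z = [3]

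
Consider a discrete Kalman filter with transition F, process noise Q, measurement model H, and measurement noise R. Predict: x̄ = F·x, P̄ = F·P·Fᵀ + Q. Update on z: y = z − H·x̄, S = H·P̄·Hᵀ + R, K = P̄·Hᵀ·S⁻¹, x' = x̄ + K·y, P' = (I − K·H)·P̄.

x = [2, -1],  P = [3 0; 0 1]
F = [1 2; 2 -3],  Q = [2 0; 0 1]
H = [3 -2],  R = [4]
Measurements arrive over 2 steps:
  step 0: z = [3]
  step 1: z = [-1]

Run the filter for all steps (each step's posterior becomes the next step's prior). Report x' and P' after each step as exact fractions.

step 0: x' = [459/173, 463/173], P' = [828/173 1188/173; 1188/173 1870/173]
step 1: x' = [117365/123047, 232301/123047], P' = [154784/123047 175206/123047; 175206/123047 300055/123047]

step 0: x̄ = F·x = [0, 7]
step 0: P̄ = F·P·Fᵀ + Q = [9 0; 0 22]
step 0: y = z − H·x̄ = [17]
step 0: S = H·P̄·Hᵀ + R = [173]
step 0: K = P̄·Hᵀ·S⁻¹ = [27/173; -44/173]
step 0: x' = x̄ + K·y = [459/173, 463/173]
step 0: P' = (I − K·H)·P̄ = [828/173 1188/173; 1188/173 1870/173]
step 1: x̄ = F·x = [1385/173, -471/173]
step 1: P̄ = F·P·Fᵀ + Q = [13406/173 -8376/173; -8376/173 6059/173]
step 1: y = z − H·x̄ = [-5270/173]
step 1: S = H·P̄·Hᵀ + R = [246094/173]
step 1: K = P̄·Hᵀ·S⁻¹ = [28485/123047; -18623/123047]
step 1: x' = x̄ + K·y = [117365/123047, 232301/123047]
step 1: P' = (I − K·H)·P̄ = [154784/123047 175206/123047; 175206/123047 300055/123047]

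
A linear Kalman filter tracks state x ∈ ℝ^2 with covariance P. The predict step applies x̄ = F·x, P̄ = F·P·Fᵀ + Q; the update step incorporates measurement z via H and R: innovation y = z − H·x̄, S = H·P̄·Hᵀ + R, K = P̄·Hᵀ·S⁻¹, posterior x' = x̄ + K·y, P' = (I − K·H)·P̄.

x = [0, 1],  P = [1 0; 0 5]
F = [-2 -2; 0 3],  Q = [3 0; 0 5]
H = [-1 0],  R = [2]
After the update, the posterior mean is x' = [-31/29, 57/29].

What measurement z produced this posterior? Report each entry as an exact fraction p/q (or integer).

z = [1]

x̄ = F·x = [-2, 3]
P̄ = F·P·Fᵀ + Q = [27 -30; -30 50]
S = H·P̄·Hᵀ + R = [29]
K = P̄·Hᵀ·S⁻¹ = [-27/29; 30/29]
x' − x̄ = [27/29, -30/29] = K·y
y = (KᵀK)⁻¹·Kᵀ·(x' − x̄) = [-1]
z = y + H·x̄ = [-1] + [2] = [1]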